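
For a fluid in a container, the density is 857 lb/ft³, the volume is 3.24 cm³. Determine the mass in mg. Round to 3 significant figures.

Solving ρ = m/V for m: m = ρV.
ρ = 857 lb/ft³ = 13728 kg/m³; V = 3.24 cm³ = 3.240×10^-6 m³.
m = 0.04448 kg
0.04448 kg × (1 mg / 1.000×10^-6 kg) = 44478 mg

44500 mg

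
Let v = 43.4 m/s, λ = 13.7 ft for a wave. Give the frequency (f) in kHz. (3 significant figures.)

Solving v = f·λ for f: f = v/λ.
v = 43.4 m/s; λ = 13.7 ft = 4.176 m.
f = 10.39 Hz
10.39 Hz × (1 kHz / 1000 Hz) = 0.01039 kHz

0.0104 kHz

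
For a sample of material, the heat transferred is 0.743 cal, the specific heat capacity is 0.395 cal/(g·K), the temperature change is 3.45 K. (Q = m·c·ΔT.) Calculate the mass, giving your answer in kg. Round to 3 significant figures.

Rearranging Q = m·c·ΔT for m: m = Q/(c·ΔT).
Q = 0.743 cal = 3.109 J; c = 0.395 cal/(g·K) = 1653 J/(kg·K); ΔT = 3.45 K.
m = 5.452×10^-4 kg

5.45×10^-4 kg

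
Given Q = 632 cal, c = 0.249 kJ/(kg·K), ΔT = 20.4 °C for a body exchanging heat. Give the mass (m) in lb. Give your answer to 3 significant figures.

Rearranging Q = m·c·ΔT for m: m = Q/(c·ΔT).
Q = 632 cal = 2644 J; c = 0.249 kJ/(kg·K) = 249.0 J/(kg·K); ΔT = 20.4 °C = 20.40 K.
m = 0.5206 kg
0.5206 kg × (1 lb / 0.4536 kg) = 1.148 lb

1.15 lb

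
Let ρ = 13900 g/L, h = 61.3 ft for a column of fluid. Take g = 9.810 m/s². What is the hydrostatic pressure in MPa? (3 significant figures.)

2.55 MPa

Directly: P = ρgh.
ρ = 13900 g/L = 13900 kg/m³; h = 61.3 ft = 18.68 m; g = 9.810 m/s².
P = 2.548×10^6 Pa  (the unit combination reduces to kg/(m·s²) = Pa)
2.548×10^6 Pa × (1 MPa / 1.000×10^6 Pa) = 2.548 MPa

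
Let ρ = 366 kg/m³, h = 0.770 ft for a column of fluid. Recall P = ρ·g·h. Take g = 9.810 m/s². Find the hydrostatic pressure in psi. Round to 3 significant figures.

0.122 psi

P is given directly by: P = ρgh.
ρ = 366 kg/m³; h = 0.770 ft = 0.2347 m; g = 9.810 m/s².
P = 842.7 Pa  (the unit combination reduces to kg/(m·s²) = Pa)
842.7 Pa × (1 psi / 6895 Pa) = 0.1222 psi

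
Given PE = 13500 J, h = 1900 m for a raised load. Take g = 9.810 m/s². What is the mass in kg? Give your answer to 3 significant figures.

0.724 kg

Solving PE = m·g·h for m: m = PE/(g·h).
PE = 13500 J; h = 1900 m; g = 9.810 m/s².
m = 0.7243 kg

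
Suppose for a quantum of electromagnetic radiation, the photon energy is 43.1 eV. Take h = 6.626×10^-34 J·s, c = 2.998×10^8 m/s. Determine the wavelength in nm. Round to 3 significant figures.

Rearranging E = h·c/λ for λ: λ = hc/E.
E = 43.1 eV = 6.905×10^-18 J; h = 6.626×10^-34 J·s; c = 2.998×10^8 m/s.
λ = 2.877×10^-8 m
2.877×10^-8 m × (1 nm / 1.000×10^-9 m) = 28.77 nm

28.8 nm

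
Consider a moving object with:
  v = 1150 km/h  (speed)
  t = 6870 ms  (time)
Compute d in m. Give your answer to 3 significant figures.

Solving v = d/t for d: d = v·t.
v = 1150 km/h = 319.4 m/s; t = 6870 ms = 6.870 s.
d = 2195 m

2190 m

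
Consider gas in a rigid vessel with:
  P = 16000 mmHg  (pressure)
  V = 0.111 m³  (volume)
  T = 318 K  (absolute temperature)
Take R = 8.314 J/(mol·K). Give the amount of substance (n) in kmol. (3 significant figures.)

0.0896 kmol

Rearranging PV = nRT for n: n = PV/(RT).
P = 16000 mmHg = 2.133×10^6 Pa; V = 0.111 m³; T = 318 K; R = 8.314 J/(mol·K).
n = 89.56 mol
89.56 mol × (1 kmol / 1000 mol) = 0.08956 kmol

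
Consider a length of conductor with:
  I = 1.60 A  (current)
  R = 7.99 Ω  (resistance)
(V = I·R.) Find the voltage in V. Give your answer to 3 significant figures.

12.8 V

From Ohm's law: V = IR.
I = 1.60 A; R = 7.99 Ω.
V = 12.78 V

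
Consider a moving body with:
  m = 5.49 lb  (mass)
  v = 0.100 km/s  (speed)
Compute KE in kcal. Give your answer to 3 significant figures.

2.98 kcal

Directly: KE = ½mv².
m = 5.49 lb = 2.490 kg; v = 0.100 km/s = 100.0 m/s.
KE = 12451 J
12451 J × (1 kcal / 4184 J) = 2.976 kcal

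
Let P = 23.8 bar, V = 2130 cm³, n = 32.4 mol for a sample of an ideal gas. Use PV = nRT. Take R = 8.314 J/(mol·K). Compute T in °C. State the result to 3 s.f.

From the ideal-gas law: T = PV/(nR).
P = 23.8 bar = 2.380×10^6 Pa; V = 2130 cm³ = 0.002130 m³; n = 32.4 mol; R = 8.314 J/(mol·K).
T = 18.82 K
18.82 K − 273.15 = -254.3 °C

-254 °C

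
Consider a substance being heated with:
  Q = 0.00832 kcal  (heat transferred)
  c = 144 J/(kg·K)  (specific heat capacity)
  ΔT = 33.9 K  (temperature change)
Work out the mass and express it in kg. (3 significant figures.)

0.00713 kg

Rearranging: m = Q/(c·ΔT).
Q = 0.00832 kcal = 34.81 J; c = 144 J/(kg·K); ΔT = 33.9 K.
m = 0.007131 kg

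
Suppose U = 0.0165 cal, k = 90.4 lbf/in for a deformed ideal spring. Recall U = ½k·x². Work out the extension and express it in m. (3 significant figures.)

0.00295 m

Solving U = ½k·x² for x: x = √(2U/k).
U = 0.0165 cal = 0.06904 J; k = 90.4 lbf/in = 15831 N/m.
x = 0.002953 m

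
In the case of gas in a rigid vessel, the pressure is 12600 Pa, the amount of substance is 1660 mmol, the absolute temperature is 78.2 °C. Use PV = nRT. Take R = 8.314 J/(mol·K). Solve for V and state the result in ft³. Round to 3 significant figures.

From the ideal-gas law: V = nRT/P.
P = 12600 Pa; n = 1660 mmol = 1.660 mol; T = 78.2 °C = 351.3 K; R = 8.314 J/(mol·K).
V = 0.3848 m³
0.3848 m³ × (1 ft³ / 0.02832 m³) = 13.59 ft³

13.6 ft³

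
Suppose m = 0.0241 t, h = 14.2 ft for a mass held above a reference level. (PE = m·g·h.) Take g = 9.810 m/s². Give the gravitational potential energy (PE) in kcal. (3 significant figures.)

PE is given directly by: PE = mgh.
m = 0.0241 t = 24.10 kg; h = 14.2 ft = 4.328 m; g = 9.810 m/s².
PE = 1023 J
1023 J × (1 kcal / 4184 J) = 0.2446 kcal

0.245 kcal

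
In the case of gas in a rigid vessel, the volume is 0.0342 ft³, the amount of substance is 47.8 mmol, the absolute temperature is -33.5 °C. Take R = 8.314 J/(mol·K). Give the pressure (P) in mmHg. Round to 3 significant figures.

738 mmHg

From the ideal-gas law: P = nRT/V.
V = 0.0342 ft³ = 9.684×10^-4 m³; n = 47.8 mmol = 0.04780 mol; T = -33.5 °C = 239.6 K; R = 8.314 J/(mol·K).
P = 98343 Pa
98343 Pa × (1 mmHg / 133.3 Pa) = 737.6 mmHg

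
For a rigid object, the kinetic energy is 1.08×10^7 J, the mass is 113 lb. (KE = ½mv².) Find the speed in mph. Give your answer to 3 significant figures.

1450 mph

Solving KE = ½mv² for v: v = √(2·KE/m).
KE = 1.08×10^7 J; m = 113 lb = 51.26 kg.
v = 649.2 m/s
649.2 m/s × (1 mph / 0.4470 m/s) = 1452 mph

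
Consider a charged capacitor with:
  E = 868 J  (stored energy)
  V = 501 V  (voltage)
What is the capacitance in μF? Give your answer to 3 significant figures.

Solving E = ½C·V² for C: C = 2E/V².
E = 868 J; V = 501 V.
C = 0.006916 F
0.006916 F × (1 μF / 1.000×10^-6 F) = 6916 μF

6920 μF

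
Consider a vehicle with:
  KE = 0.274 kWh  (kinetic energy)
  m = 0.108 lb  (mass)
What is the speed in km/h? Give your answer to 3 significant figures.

Rearranging: v = √(2·KE/m).
KE = 0.274 kWh = 9.864×10^5 J; m = 0.108 lb = 0.04899 kg.
v = 6346 m/s
6346 m/s × (1 km/h / 0.2778 m/s) = 22845 km/h

22800 km/h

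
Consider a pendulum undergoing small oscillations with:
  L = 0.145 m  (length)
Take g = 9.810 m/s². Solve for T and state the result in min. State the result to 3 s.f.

0.0127 min

Directly: T = 2π√(L/g).
L = 0.145 m; g = 9.810 m/s².
T = 0.7639 s
0.7639 s × (1 min / 60.00 s) = 0.01273 min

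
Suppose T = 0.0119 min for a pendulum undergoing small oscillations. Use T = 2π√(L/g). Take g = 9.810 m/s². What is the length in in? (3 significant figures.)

Rearranging T = 2π√(L/g) for L: L = g·(T/2π)².
T = 0.0119 min = 0.7140 s; g = 9.810 m/s².
L = 0.1267 m
0.1267 m × (1 in / 0.02540 m) = 4.987 in

4.99 in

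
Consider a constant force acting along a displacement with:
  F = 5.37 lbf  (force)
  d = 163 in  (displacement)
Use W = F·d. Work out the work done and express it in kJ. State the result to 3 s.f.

0.0989 kJ

W is given directly by: W = F·d.
F = 5.37 lbf = 23.89 N; d = 163 in = 4.140 m.
W = 98.90 J  (the unit combination reduces to kg·m²/s² = J)
98.90 J × (1 kJ / 1000 J) = 0.09890 kJ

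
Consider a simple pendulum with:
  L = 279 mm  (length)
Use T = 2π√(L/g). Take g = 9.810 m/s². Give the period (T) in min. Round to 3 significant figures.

Directly: T = 2π√(L/g).
L = 279 mm = 0.2790 m; g = 9.810 m/s².
T = 1.060 s
1.060 s × (1 min / 60.00 s) = 0.01766 min

0.0177 min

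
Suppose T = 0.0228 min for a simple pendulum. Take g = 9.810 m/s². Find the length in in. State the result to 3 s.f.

18.3 in

Rearranging T = 2π√(L/g) for L: L = g·(T/2π)².
T = 0.0228 min = 1.368 s; g = 9.810 m/s².
L = 0.4650 m
0.4650 m × (1 in / 0.02540 m) = 18.31 in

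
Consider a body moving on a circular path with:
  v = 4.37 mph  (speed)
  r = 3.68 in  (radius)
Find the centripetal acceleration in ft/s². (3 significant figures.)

Directly: a = v²/r.
v = 4.37 mph = 1.954 m/s; r = 3.68 in = 0.09347 m.
a = 40.83 m/s²
40.83 m/s² × (1 ft/s² / 0.3048 m/s²) = 134.0 ft/s²

134 ft/s²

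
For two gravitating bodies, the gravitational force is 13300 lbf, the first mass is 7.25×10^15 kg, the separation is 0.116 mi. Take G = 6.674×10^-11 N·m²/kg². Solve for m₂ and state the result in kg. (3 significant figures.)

4260 kg

From Newton's law of gravitation: m₂ = F·r²/(G·m₁).
F = 13300 lbf = 59161 N; m₁ = 7.25×10^15 kg; r = 0.116 mi = 186.7 m; G = 6.674×10^-11 N·m²/kg².
m₂ = 4261 kg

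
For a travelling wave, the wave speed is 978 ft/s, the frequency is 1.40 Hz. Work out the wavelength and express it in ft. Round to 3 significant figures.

699 ft

Rearranging: λ = v/f.
v = 978 ft/s = 298.1 m/s; f = 1.40 Hz.
λ = 212.9 m
212.9 m × (1 ft / 0.3048 m) = 698.6 ft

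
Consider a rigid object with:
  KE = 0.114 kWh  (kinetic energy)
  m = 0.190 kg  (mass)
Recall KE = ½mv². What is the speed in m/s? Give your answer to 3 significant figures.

2080 m/s

Rearranging: v = √(2·KE/m).
KE = 0.114 kWh = 4.104×10^5 J; m = 0.190 kg.
v = 2078 m/s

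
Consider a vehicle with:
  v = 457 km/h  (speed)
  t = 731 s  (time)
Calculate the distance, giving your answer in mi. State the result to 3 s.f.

Solving v = d/t for d: d = v·t.
v = 457 km/h = 126.9 m/s; t = 731 s.
d = 92796 m
92796 m × (1 mi / 1609 m) = 57.66 mi

57.7 mi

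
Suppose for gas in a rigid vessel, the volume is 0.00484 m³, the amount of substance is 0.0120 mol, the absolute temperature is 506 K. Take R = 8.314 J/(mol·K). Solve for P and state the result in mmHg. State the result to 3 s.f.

From the ideal-gas law: P = nRT/V.
V = 0.00484 m³; n = 0.0120 mol; T = 506 K; R = 8.314 J/(mol·K).
P = 10430 Pa
10430 Pa × (1 mmHg / 133.3 Pa) = 78.23 mmHg

78.2 mmHg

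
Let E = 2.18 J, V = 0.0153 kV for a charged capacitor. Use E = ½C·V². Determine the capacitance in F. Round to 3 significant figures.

0.0186 F

Solving E = ½C·V² for C: C = 2E/V².
E = 2.18 J; V = 0.0153 kV = 15.30 V.
C = 0.01863 F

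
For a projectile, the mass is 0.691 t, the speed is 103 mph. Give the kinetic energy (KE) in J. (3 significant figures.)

7.33×10^5 J

Directly: KE = ½mv².
m = 0.691 t = 691.0 kg; v = 103 mph = 46.05 m/s.
KE = 7.325×10^5 J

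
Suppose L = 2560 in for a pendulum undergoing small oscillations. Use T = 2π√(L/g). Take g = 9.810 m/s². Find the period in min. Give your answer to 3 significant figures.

T is given directly by: T = 2π√(L/g).
L = 2560 in = 65.02 m; g = 9.810 m/s².
T = 16.18 s
16.18 s × (1 min / 60.00 s) = 0.2696 min

0.270 min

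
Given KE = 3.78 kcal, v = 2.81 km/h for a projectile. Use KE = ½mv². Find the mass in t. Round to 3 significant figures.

Rearranging: m = 2·KE/v².
KE = 3.78 kcal = 15816 J; v = 2.81 km/h = 0.7806 m/s.
m = 51917 kg
51917 kg × (1 t / 1000 kg) = 51.92 t

51.9 t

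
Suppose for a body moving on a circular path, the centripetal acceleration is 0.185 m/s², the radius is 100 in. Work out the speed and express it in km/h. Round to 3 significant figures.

2.47 km/h

Solving a = v²/r for v: v = √(a·r).
a = 0.185 m/s²; r = 100 in = 2.540 m.
v = 0.6855 m/s
0.6855 m/s × (1 km/h / 0.2778 m/s) = 2.468 km/h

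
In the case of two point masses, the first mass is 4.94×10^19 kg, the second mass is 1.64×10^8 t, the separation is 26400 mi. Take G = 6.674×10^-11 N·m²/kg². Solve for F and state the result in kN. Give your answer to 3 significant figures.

300 kN

From Newton's law of gravitation: F = Gm₁m₂/r².
m₁ = 4.94×10^19 kg; m₂ = 1.64×10^8 t = 1.640×10^11 kg; r = 26400 mi = 4.249×10^7 m; G = 6.674×10^-11 N·m²/kg².
F = 2.995×10^5 N
2.995×10^5 N × (1 kN / 1000 N) = 299.5 kN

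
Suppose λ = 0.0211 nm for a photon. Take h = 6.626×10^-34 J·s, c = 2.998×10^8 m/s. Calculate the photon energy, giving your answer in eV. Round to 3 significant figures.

Directly: E = hc/λ.
λ = 0.0211 nm = 2.110×10^-11 m; h = 6.626×10^-34 J·s; c = 2.998×10^8 m/s.
E = 9.415×10^-15 J  (the unit combination reduces to kg·m²/s² = J)
9.415×10^-15 J × (1 eV / 1.602×10^-19 J) = 58761 eV

58800 eV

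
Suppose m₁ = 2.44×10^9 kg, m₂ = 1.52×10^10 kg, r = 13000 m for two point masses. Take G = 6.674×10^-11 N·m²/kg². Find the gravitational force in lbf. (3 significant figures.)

F is given directly by: F = Gm₁m₂/r².
m₁ = 2.44×10^9 kg; m₂ = 1.52×10^10 kg; r = 13000 m; G = 6.674×10^-11 N·m²/kg².
F = 14.65 N  (the unit combination reduces to kg·m/s² = N)
14.65 N × (1 lbf / 4.448 N) = 3.293 lbf

3.29 lbf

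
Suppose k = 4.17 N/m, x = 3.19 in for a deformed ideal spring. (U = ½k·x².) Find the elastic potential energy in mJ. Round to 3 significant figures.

13.7 mJ

Directly: U = ½kx².
k = 4.17 N/m; x = 3.19 in = 0.08103 m.
U = 0.01369 J  (the unit combination reduces to kg·m²/s² = J)
0.01369 J × (1 mJ / 0.001000 J) = 13.69 mJ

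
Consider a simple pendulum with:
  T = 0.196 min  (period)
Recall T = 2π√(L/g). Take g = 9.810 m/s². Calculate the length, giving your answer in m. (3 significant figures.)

Rearranging T = 2π√(L/g) for L: L = g·(T/2π)².
T = 0.196 min = 11.76 s; g = 9.810 m/s².
L = 34.37 m

34.4 m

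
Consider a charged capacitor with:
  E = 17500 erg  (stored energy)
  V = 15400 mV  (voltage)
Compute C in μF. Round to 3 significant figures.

Rearranging: C = 2E/V².
E = 17500 erg = 0.001750 J; V = 15400 mV = 15.40 V.
C = 1.476×10^-5 F
1.476×10^-5 F × (1 μF / 1.000×10^-6 F) = 14.76 μF

14.8 μF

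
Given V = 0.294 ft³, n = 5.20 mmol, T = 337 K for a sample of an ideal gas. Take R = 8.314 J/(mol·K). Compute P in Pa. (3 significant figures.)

1750 Pa

From the ideal-gas law: P = nRT/V.
V = 0.294 ft³ = 0.008325 m³; n = 5.20 mmol = 0.005200 mol; T = 337 K; R = 8.314 J/(mol·K).
P = 1750 Pa  (the unit combination reduces to kg/(m·s²) = Pa)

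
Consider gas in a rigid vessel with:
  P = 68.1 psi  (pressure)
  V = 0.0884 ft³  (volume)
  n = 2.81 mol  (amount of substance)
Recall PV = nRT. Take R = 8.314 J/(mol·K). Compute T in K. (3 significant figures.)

50.3 K

From the ideal-gas law: T = PV/(nR).
P = 68.1 psi = 4.695×10^5 Pa; V = 0.0884 ft³ = 0.002503 m³; n = 2.81 mol; R = 8.314 J/(mol·K).
T = 50.31 K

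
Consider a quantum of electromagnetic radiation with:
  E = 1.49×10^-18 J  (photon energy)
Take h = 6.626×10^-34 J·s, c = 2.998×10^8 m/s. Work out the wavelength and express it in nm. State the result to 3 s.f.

133 nm

Rearranging E = h·c/λ for λ: λ = hc/E.
E = 1.49×10^-18 J; h = 6.626×10^-34 J·s; c = 2.998×10^8 m/s.
λ = 1.333×10^-7 m
1.333×10^-7 m × (1 nm / 1.000×10^-9 m) = 133.3 nm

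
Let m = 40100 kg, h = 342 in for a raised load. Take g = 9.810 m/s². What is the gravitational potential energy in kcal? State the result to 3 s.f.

817 kcal

Directly: PE = mgh.
m = 40100 kg; h = 342 in = 8.687 m; g = 9.810 m/s².
PE = 3.417×10^6 J  (the unit combination reduces to kg·m²/s² = J)
3.417×10^6 J × (1 kcal / 4184 J) = 816.7 kcal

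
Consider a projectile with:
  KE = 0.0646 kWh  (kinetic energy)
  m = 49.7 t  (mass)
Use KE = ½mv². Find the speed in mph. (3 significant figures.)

Solving KE = ½mv² for v: v = √(2·KE/m).
KE = 0.0646 kWh = 2.326×10^5 J; m = 49.7 t = 49700 kg.
v = 3.059 m/s
3.059 m/s × (1 mph / 0.4470 m/s) = 6.843 mph

6.84 mph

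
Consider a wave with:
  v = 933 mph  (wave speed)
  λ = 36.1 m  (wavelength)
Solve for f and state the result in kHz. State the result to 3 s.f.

Rearranging: f = v/λ.
v = 933 mph = 417.1 m/s; λ = 36.1 m.
f = 11.55 Hz
11.55 Hz × (1 kHz / 1000 Hz) = 0.01155 kHz

0.0116 kHz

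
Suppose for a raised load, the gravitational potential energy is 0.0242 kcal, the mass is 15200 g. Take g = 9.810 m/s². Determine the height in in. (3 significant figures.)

Rearranging PE = m·g·h for h: h = PE/(m·g).
PE = 0.0242 kcal = 101.3 J; m = 15200 g = 15.20 kg; g = 9.810 m/s².
h = 0.6790 m
0.6790 m × (1 in / 0.02540 m) = 26.73 in

26.7 in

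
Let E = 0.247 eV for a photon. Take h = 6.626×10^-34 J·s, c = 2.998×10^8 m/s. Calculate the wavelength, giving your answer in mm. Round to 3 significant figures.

0.00502 mm

Rearranging: λ = hc/E.
E = 0.247 eV = 3.957×10^-20 J; h = 6.626×10^-34 J·s; c = 2.998×10^8 m/s.
λ = 5.020×10^-6 m
5.020×10^-6 m × (1 mm / 0.001000 m) = 0.005020 mm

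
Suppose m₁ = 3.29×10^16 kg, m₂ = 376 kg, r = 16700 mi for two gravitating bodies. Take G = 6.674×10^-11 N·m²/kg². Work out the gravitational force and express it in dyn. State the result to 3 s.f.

From Newton's law of gravitation: F = Gm₁m₂/r².
m₁ = 3.29×10^16 kg; m₂ = 376 kg; r = 16700 mi = 2.688×10^7 m; G = 6.674×10^-11 N·m²/kg².
F = 1.143×10^-6 N
1.143×10^-6 N × (1 dyn / 1.000×10^-5 N) = 0.1143 dyn

0.114 dyn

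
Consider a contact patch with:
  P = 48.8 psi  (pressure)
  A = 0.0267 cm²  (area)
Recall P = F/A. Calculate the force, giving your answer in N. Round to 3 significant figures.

Rearranging: F = P·A.
P = 48.8 psi = 3.365×10^5 Pa; A = 0.0267 cm² = 2.670×10^-6 m².
F = 0.8984 N  (the unit combination reduces to kg·m/s² = N)

0.898 N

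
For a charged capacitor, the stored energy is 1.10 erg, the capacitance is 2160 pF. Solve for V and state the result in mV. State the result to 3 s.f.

10100 mV

Rearranging E = ½C·V² for V: V = √(2E/C).
E = 1.10 erg = 1.100×10^-7 J; C = 2160 pF = 2.160×10^-9 F.
V = 10.09 V
10.09 V × (1 mV / 0.001000 V) = 10092 mV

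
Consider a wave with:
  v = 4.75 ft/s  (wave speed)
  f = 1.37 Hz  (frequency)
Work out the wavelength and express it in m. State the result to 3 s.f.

1.06 m

Rearranging v = f·λ for λ: λ = v/f.
v = 4.75 ft/s = 1.448 m/s; f = 1.37 Hz.
λ = 1.057 m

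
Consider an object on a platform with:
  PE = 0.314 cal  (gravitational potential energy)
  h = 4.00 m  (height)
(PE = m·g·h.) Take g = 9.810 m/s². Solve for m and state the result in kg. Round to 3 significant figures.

Rearranging PE = m·g·h for m: m = PE/(g·h).
PE = 0.314 cal = 1.314 J; h = 4.00 m; g = 9.810 m/s².
m = 0.03348 kg

0.0335 kg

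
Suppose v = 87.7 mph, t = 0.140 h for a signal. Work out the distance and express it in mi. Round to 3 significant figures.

12.3 mi

Rearranging: d = v·t.
v = 87.7 mph = 39.21 m/s; t = 0.140 h = 504.0 s.
d = 19760 m
19760 m × (1 mi / 1609 m) = 12.28 mi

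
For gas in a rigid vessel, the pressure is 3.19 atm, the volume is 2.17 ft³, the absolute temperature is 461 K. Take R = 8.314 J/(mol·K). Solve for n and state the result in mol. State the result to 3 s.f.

5.18 mol

Rearranging: n = PV/(RT).
P = 3.19 atm = 3.232×10^5 Pa; V = 2.17 ft³ = 0.06145 m³; T = 461 K; R = 8.314 J/(mol·K).
n = 5.182 mol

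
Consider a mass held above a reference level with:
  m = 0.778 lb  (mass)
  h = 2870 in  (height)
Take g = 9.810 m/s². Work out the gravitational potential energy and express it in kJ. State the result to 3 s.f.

0.252 kJ

PE is given directly by: PE = mgh.
m = 0.778 lb = 0.3529 kg; h = 2870 in = 72.90 m; g = 9.810 m/s².
PE = 252.4 J
252.4 J × (1 kJ / 1000 J) = 0.2524 kJ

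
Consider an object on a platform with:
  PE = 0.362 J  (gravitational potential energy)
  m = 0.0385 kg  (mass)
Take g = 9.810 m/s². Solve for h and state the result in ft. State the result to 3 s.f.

3.14 ft

Rearranging: h = PE/(m·g).
PE = 0.362 J; m = 0.0385 kg; g = 9.810 m/s².
h = 0.9585 m
0.9585 m × (1 ft / 0.3048 m) = 3.145 ft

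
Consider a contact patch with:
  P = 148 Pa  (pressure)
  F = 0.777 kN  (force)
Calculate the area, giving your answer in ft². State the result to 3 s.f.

Rearranging P = F/A for A: A = F/P.
P = 148 Pa; F = 0.777 kN = 777.0 N.
A = 5.250 m²
5.250 m² × (1 ft² / 0.09290 m²) = 56.51 ft²

56.5 ft²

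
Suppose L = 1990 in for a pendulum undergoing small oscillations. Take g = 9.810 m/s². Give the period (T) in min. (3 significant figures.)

0.238 min

Directly: T = 2π√(L/g).
L = 1990 in = 50.55 m; g = 9.810 m/s².
T = 14.26 s
14.26 s × (1 min / 60.00 s) = 0.2377 min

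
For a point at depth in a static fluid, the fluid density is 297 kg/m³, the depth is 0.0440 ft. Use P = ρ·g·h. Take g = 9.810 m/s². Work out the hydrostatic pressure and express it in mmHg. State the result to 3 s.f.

P is given directly by: P = ρgh.
ρ = 297 kg/m³; h = 0.0440 ft = 0.01341 m; g = 9.810 m/s².
P = 39.07 Pa  (the unit combination reduces to kg/(m·s²) = Pa)
39.07 Pa × (1 mmHg / 133.3 Pa) = 0.2931 mmHg

0.293 mmHg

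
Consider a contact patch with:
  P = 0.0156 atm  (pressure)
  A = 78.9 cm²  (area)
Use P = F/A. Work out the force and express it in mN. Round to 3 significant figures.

12500 mN

Rearranging: F = P·A.
P = 0.0156 atm = 1581 Pa; A = 78.9 cm² = 0.007890 m².
F = 12.47 N
12.47 N × (1 mN / 0.001000 N) = 12471 mN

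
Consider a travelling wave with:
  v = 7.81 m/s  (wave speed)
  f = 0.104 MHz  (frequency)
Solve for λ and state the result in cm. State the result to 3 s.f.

Solving v = f·λ for λ: λ = v/f.
v = 7.81 m/s; f = 0.104 MHz = 1.040×10^5 Hz.
λ = 7.510×10^-5 m
7.510×10^-5 m × (1 cm / 0.01000 m) = 0.007510 cm

0.00751 cm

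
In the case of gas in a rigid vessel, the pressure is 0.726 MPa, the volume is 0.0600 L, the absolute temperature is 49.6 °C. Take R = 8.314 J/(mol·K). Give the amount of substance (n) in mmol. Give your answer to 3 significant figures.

16.2 mmol

Rearranging: n = PV/(RT).
P = 0.726 MPa = 7.260×10^5 Pa; V = 0.0600 L = 6.000×10^-5 m³; T = 49.6 °C = 322.8 K; R = 8.314 J/(mol·K).
n = 0.01623 mol
0.01623 mol × (1 mmol / 0.001000 mol) = 16.23 mmol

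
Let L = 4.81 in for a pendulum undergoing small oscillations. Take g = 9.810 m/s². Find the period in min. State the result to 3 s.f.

0.0117 min

Directly: T = 2π√(L/g).
L = 4.81 in = 0.1222 m; g = 9.810 m/s².
T = 0.7012 s
0.7012 s × (1 min / 60.00 s) = 0.01169 min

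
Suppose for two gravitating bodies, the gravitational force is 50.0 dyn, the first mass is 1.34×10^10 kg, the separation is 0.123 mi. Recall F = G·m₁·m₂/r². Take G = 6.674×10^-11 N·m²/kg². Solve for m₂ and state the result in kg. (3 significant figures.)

Rearranging F = G·m₁·m₂/r² for m₂: m₂ = F·r²/(G·m₁).
F = 50.0 dyn = 5.000×10^-4 N; m₁ = 1.34×10^10 kg; r = 0.123 mi = 197.9 m; G = 6.674×10^-11 N·m²/kg².
m₂ = 21.91 kg

21.9 kg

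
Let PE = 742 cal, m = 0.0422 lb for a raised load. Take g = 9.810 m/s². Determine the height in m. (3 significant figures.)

Solving PE = m·g·h for h: h = PE/(m·g).
PE = 742 cal = 3105 J; m = 0.0422 lb = 0.01914 kg; g = 9.810 m/s².
h = 16533 m

16500 m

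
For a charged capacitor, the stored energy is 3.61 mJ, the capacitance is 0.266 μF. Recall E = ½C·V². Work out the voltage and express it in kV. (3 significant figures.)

Rearranging: V = √(2E/C).
E = 3.61 mJ = 0.003610 J; C = 0.266 μF = 2.660×10^-7 F.
V = 164.8 V
164.8 V × (1 kV / 1000 V) = 0.1648 kV

0.165 kV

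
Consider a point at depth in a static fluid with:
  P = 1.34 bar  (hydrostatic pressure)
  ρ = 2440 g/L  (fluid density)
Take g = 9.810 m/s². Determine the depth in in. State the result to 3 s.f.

Rearranging: h = P/(ρ·g).
P = 1.34 bar = 1.340×10^5 Pa; ρ = 2440 g/L = 2440 kg/m³; g = 9.810 m/s².
h = 5.598 m
5.598 m × (1 in / 0.02540 m) = 220.4 in

220 in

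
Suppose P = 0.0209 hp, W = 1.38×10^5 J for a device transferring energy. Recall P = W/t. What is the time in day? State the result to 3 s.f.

Rearranging: t = W/P.
P = 0.0209 hp = 15.59 W; W = 1.38×10^5 J.
t = 8855 s
8855 s × (1 day / 86400 s) = 0.1025 day

0.102 day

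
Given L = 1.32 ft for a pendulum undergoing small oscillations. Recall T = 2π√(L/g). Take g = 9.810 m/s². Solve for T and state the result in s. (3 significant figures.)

Directly: T = 2π√(L/g).
L = 1.32 ft = 0.4023 m; g = 9.810 m/s².
T = 1.272 s

1.27 s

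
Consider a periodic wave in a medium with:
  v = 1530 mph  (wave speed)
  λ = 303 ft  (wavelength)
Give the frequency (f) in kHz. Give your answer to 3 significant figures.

0.00741 kHz

Rearranging v = f·λ for f: f = v/λ.
v = 1530 mph = 684.0 m/s; λ = 303 ft = 92.35 m.
f = 7.406 Hz
7.406 Hz × (1 kHz / 1000 Hz) = 0.007406 kHz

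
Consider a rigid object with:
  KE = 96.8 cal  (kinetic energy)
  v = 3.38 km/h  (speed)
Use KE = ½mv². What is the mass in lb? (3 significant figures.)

Solving KE = ½mv² for m: m = 2·KE/v².
KE = 96.8 cal = 405.0 J; v = 3.38 km/h = 0.9389 m/s.
m = 918.9 kg
918.9 kg × (1 lb / 0.4536 kg) = 2026 lb

2030 lb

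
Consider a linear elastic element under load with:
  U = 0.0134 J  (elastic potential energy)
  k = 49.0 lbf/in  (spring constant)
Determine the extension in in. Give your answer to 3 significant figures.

Solving U = ½k·x² for x: x = √(2U/k).
U = 0.0134 J; k = 49.0 lbf/in = 8581 N/m.
x = 0.001767 m
0.001767 m × (1 in / 0.02540 m) = 0.06958 in

0.0696 in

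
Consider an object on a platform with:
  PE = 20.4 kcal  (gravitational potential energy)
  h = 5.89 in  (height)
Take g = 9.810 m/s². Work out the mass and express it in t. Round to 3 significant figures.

58.2 t

Solving PE = m·g·h for m: m = PE/(g·h).
PE = 20.4 kcal = 85354 J; h = 5.89 in = 0.1496 m; g = 9.810 m/s².
m = 58157 kg
58157 kg × (1 t / 1000 kg) = 58.16 t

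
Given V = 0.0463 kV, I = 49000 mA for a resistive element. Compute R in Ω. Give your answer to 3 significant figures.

From Ohm's law: R = V/I.
V = 0.0463 kV = 46.30 V; I = 49000 mA = 49.00 A.
R = 0.9449 Ω

0.945 Ω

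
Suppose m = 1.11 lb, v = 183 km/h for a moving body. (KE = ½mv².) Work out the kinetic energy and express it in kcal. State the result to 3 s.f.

0.155 kcal

KE is given directly by: KE = ½mv².
m = 1.11 lb = 0.5035 kg; v = 183 km/h = 50.83 m/s.
KE = 650.5 J
650.5 J × (1 kcal / 4184 J) = 0.1555 kcal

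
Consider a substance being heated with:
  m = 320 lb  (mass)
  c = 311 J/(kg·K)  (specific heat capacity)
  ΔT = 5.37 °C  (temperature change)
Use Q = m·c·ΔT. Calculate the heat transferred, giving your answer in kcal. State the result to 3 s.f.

Directly: Q = mcΔT.
m = 320 lb = 145.1 kg; c = 311 J/(kg·K); ΔT = 5.37 °C = 5.370 K.
Q = 2.424×10^5 J  (the unit combination reduces to kg·m²/s² = J)
2.424×10^5 J × (1 kcal / 4184 J) = 57.94 kcal

57.9 kcal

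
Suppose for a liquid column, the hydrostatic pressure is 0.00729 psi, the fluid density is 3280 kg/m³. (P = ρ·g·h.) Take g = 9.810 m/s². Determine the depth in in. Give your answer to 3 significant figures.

0.0615 in

Rearranging P = ρ·g·h for h: h = P/(ρ·g).
P = 0.00729 psi = 50.26 Pa; ρ = 3280 kg/m³; g = 9.810 m/s².
h = 0.001562 m
0.001562 m × (1 in / 0.02540 m) = 0.06150 in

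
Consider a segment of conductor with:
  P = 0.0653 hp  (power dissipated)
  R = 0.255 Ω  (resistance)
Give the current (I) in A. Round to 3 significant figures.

13.8 A

Rearranging P = I²R for I: I = √(P/R).
P = 0.0653 hp = 48.69 W; R = 0.255 Ω.
I = 13.82 A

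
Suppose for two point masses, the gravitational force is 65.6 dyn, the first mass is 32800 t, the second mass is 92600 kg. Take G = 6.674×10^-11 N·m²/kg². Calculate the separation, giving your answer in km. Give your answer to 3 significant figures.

0.556 km

From Newton's law of gravitation: r = √(G·m₁m₂/F).
F = 65.6 dyn = 6.560×10^-4 N; m₁ = 32800 t = 3.280×10^7 kg; m₂ = 92600 kg; G = 6.674×10^-11 N·m²/kg².
r = 555.9 m
555.9 m × (1 km / 1000 m) = 0.5559 km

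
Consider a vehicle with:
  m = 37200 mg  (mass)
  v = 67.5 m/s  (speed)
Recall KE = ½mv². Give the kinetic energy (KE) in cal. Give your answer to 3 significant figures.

20.3 cal

KE is given directly by: KE = ½mv².
m = 37200 mg = 0.03720 kg; v = 67.5 m/s.
KE = 84.75 J
84.75 J × (1 cal / 4.184 J) = 20.25 cal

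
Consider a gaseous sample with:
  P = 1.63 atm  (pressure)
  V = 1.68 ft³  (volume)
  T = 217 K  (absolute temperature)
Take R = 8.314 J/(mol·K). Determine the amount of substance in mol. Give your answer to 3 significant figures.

Rearranging PV = nRT for n: n = PV/(RT).
P = 1.63 atm = 1.652×10^5 Pa; V = 1.68 ft³ = 0.04757 m³; T = 217 K; R = 8.314 J/(mol·K).
n = 4.355 mol

4.36 mol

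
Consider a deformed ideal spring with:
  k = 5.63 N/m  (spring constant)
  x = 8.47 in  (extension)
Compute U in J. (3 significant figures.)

0.130 J

U is given directly by: U = ½kx².
k = 5.63 N/m; x = 8.47 in = 0.2151 m.
U = 0.1303 J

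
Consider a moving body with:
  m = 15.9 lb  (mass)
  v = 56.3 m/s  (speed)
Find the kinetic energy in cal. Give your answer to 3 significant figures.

2730 cal

KE is given directly by: KE = ½mv².
m = 15.9 lb = 7.212 kg; v = 56.3 m/s.
KE = 11430 J  (the unit combination reduces to kg·m²/s² = J)
11430 J × (1 cal / 4.184 J) = 2732 cal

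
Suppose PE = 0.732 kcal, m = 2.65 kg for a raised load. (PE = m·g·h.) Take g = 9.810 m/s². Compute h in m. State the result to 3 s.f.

118 m

Rearranging PE = m·g·h for h: h = PE/(m·g).
PE = 0.732 kcal = 3063 J; m = 2.65 kg; g = 9.810 m/s².
h = 117.8 m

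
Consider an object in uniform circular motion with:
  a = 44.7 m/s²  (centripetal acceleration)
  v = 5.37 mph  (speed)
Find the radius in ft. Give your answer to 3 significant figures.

Rearranging: r = v²/a.
a = 44.7 m/s²; v = 5.37 mph = 2.401 m/s.
r = 0.1289 m
0.1289 m × (1 ft / 0.3048 m) = 0.4230 ft

0.423 ft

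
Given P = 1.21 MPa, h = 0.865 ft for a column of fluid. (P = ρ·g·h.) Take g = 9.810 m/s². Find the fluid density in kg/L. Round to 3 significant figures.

Rearranging: ρ = P/(g·h).
P = 1.21 MPa = 1.210×10^6 Pa; h = 0.865 ft = 0.2637 m; g = 9.810 m/s².
ρ = 4.678×10^5 kg/m³
4.678×10^5 kg/m³ × (1 kg/L / 1000 kg/m³) = 467.8 kg/L

468 kg/L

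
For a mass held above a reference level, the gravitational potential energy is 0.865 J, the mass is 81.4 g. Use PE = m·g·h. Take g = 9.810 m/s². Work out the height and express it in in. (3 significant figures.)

Rearranging: h = PE/(m·g).
PE = 0.865 J; m = 81.4 g = 0.08140 kg; g = 9.810 m/s².
h = 1.083 m
1.083 m × (1 in / 0.02540 m) = 42.65 in

42.6 in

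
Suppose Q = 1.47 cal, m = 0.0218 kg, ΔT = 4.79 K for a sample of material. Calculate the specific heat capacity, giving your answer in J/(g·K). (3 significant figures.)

Rearranging: c = Q/(m·ΔT).
Q = 1.47 cal = 6.150 J; m = 0.0218 kg; ΔT = 4.79 K.
c = 58.90 J/(kg·K)
58.90 J/(kg·K) × (1 J/(g·K) / 1000 J/(kg·K)) = 0.05890 J/(g·K)

0.0589 J/(g·K)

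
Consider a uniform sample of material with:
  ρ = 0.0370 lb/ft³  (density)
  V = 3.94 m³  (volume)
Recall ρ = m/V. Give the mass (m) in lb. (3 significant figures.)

5.15 lb

Solving ρ = m/V for m: m = ρV.
ρ = 0.0370 lb/ft³ = 0.5927 kg/m³; V = 3.94 m³.
m = 2.335 kg
2.335 kg × (1 lb / 0.4536 kg) = 5.148 lb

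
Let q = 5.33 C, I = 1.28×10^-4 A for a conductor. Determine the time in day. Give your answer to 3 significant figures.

0.482 day

Solving q = I·t for t: t = q/I.
q = 5.33 C; I = 1.28×10^-4 A.
t = 41641 s
41641 s × (1 day / 86400 s) = 0.4820 day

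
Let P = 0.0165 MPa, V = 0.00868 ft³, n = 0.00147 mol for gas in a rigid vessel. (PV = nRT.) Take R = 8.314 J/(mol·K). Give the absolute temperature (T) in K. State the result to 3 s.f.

332 K

From the ideal-gas law: T = PV/(nR).
P = 0.0165 MPa = 16500 Pa; V = 0.00868 ft³ = 2.458×10^-4 m³; n = 0.00147 mol; R = 8.314 J/(mol·K).
T = 331.8 K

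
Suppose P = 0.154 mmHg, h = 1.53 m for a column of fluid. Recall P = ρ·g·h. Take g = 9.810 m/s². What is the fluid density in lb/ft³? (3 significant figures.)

0.0854 lb/ft³

Rearranging P = ρ·g·h for ρ: ρ = P/(g·h).
P = 0.154 mmHg = 20.53 Pa; h = 1.53 m; g = 9.810 m/s².
ρ = 1.368 kg/m³
1.368 kg/m³ × (1 lb/ft³ / 16.02 kg/m³) = 0.08540 lb/ft³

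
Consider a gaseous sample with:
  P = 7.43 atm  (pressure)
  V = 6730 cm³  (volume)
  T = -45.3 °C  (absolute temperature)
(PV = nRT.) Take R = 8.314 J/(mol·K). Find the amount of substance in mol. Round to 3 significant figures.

2.67 mol

Rearranging: n = PV/(RT).
P = 7.43 atm = 7.528×10^5 Pa; V = 6730 cm³ = 0.006730 m³; T = -45.3 °C = 227.8 K; R = 8.314 J/(mol·K).
n = 2.675 mol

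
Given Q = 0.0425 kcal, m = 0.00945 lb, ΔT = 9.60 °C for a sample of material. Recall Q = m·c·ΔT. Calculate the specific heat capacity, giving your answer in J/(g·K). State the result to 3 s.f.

4.32 J/(g·K)

Rearranging: c = Q/(m·ΔT).
Q = 0.0425 kcal = 177.8 J; m = 0.00945 lb = 0.004286 kg; ΔT = 9.60 °C = 9.600 K.
c = 4321 J/(kg·K)
4321 J/(kg·K) × (1 J/(g·K) / 1000 J/(kg·K)) = 4.321 J/(g·K)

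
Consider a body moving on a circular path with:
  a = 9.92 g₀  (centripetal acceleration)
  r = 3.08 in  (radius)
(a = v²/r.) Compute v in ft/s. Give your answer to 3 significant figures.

Solving a = v²/r for v: v = √(a·r).
a = 9.92 g₀ = 97.28 m/s²; r = 3.08 in = 0.07823 m.
v = 2.759 m/s
2.759 m/s × (1 ft/s / 0.3048 m/s) = 9.051 ft/s

9.05 ft/s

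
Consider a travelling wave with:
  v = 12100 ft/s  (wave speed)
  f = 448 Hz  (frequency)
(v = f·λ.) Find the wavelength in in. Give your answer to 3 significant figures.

Rearranging v = f·λ for λ: λ = v/f.
v = 12100 ft/s = 3688 m/s; f = 448 Hz.
λ = 8.232 m
8.232 m × (1 in / 0.02540 m) = 324.1 in

324 in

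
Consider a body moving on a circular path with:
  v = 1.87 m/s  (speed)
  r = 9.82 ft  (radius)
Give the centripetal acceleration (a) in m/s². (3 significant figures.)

a is given directly by: a = v²/r.
v = 1.87 m/s; r = 9.82 ft = 2.993 m.
a = 1.168 m/s²

1.17 m/s²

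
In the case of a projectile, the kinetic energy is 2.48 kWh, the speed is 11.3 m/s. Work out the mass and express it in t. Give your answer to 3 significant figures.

140 t

Rearranging: m = 2·KE/v².
KE = 2.48 kWh = 8.928×10^6 J; v = 11.3 m/s.
m = 1.398×10^5 kg
1.398×10^5 kg × (1 t / 1000 kg) = 139.8 t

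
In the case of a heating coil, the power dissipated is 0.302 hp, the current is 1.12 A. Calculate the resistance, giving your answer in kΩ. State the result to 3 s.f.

Rearranging: R = P/I².
P = 0.302 hp = 225.2 W; I = 1.12 A.
R = 179.5 Ω
179.5 Ω × (1 kΩ / 1000 Ω) = 0.1795 kΩ

0.180 kΩ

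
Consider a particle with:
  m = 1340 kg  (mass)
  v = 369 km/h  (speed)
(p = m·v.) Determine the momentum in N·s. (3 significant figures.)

1.37×10^5 N·s

Directly: p = mv.
m = 1340 kg; v = 369 km/h = 102.5 m/s.
p = 1.373×10^5 kg·m/s
Since 1 N·s = 1 kg·m/s, 1.373×10^5 N·s.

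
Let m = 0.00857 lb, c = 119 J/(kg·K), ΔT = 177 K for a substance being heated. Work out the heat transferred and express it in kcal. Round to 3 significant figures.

0.0196 kcal

Q is given directly by: Q = mcΔT.
m = 0.00857 lb = 0.003887 kg; c = 119 J/(kg·K); ΔT = 177 K.
Q = 81.88 J
81.88 J × (1 kcal / 4184 J) = 0.01957 kcal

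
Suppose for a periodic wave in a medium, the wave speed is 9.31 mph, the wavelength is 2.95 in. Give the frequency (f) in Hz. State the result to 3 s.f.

Solving v = f·λ for f: f = v/λ.
v = 9.31 mph = 4.162 m/s; λ = 2.95 in = 0.07493 m.
f = 55.54 Hz

55.5 Hz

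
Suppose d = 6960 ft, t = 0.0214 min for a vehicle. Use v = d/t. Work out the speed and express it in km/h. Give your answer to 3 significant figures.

v is given directly by: v = d/t.
d = 6960 ft = 2121 m; t = 0.0214 min = 1.284 s.
v = 1652 m/s
1652 m/s × (1 km/h / 0.2778 m/s) = 5948 km/h

5950 km/h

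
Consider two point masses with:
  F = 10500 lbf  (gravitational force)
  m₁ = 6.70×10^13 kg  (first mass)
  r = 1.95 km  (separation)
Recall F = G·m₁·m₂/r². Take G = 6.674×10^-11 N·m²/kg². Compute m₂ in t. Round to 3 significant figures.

Solving F = G·m₁·m₂/r² for m₂: m₂ = F·r²/(G·m₁).
F = 10500 lbf = 46706 N; m₁ = 6.70×10^13 kg; r = 1.95 km = 1950 m; G = 6.674×10^-11 N·m²/kg².
m₂ = 3.972×10^7 kg
3.972×10^7 kg × (1 t / 1000 kg) = 39718 t

39700 t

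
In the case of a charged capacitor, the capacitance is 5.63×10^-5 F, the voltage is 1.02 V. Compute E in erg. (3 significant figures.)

293 erg

Directly: E = ½CV².
C = 5.63×10^-5 F; V = 1.02 V.
E = 2.929×10^-5 J  (the unit combination reduces to kg·m²/s² = J)
2.929×10^-5 J × (1 erg / 1.000×10^-7 J) = 292.9 erg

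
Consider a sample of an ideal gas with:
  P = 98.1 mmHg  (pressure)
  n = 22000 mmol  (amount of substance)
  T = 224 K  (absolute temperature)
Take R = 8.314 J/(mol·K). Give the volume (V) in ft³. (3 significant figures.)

111 ft³

Rearranging: V = nRT/P.
P = 98.1 mmHg = 13079 Pa; n = 22000 mmol = 22.00 mol; T = 224 K; R = 8.314 J/(mol·K).
V = 3.133 m³
3.133 m³ × (1 ft³ / 0.02832 m³) = 110.6 ft³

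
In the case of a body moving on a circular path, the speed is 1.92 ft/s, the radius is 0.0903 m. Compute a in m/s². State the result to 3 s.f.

a is given directly by: a = v²/r.
v = 1.92 ft/s = 0.5852 m/s; r = 0.0903 m.
a = 3.793 m/s²

3.79 m/s²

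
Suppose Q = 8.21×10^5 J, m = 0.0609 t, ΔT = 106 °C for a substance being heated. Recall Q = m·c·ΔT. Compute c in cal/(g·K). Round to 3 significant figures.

Rearranging: c = Q/(m·ΔT).
Q = 8.21×10^5 J; m = 0.0609 t = 60.90 kg; ΔT = 106 °C = 106.0 K.
c = 127.2 J/(kg·K)
127.2 J/(kg·K) × (1 cal/(g·K) / 4184 J/(kg·K)) = 0.03040 cal/(g·K)

0.0304 cal/(g·K)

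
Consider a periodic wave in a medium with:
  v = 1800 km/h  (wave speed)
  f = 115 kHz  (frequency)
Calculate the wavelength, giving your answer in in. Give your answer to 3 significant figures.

0.171 in

Rearranging v = f·λ for λ: λ = v/f.
v = 1800 km/h = 500.0 m/s; f = 115 kHz = 1.150×10^5 Hz.
λ = 0.004348 m
0.004348 m × (1 in / 0.02540 m) = 0.1712 in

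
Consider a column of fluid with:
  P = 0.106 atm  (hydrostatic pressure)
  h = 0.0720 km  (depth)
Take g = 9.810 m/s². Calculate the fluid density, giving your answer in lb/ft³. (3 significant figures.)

0.949 lb/ft³

Rearranging P = ρ·g·h for ρ: ρ = P/(g·h).
P = 0.106 atm = 10740 Pa; h = 0.0720 km = 72.00 m; g = 9.810 m/s².
ρ = 15.21 kg/m³
15.21 kg/m³ × (1 lb/ft³ / 16.02 kg/m³) = 0.9493 lb/ft³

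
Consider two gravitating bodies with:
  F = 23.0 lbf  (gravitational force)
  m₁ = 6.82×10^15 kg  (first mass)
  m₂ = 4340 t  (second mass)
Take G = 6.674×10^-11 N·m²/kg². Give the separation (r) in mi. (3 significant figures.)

86.3 mi

From Newton's law of gravitation: r = √(G·m₁m₂/F).
F = 23.0 lbf = 102.3 N; m₁ = 6.82×10^15 kg; m₂ = 4340 t = 4.340×10^6 kg; G = 6.674×10^-11 N·m²/kg².
r = 1.390×10^5 m
1.390×10^5 m × (1 mi / 1609 m) = 86.34 mi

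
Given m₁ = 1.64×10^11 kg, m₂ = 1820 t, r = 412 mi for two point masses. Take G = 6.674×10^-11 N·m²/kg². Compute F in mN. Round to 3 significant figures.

From Newton's law of gravitation: F = Gm₁m₂/r².
m₁ = 1.64×10^11 kg; m₂ = 1820 t = 1.820×10^6 kg; r = 412 mi = 6.630×10^5 m; G = 6.674×10^-11 N·m²/kg².
F = 4.531×10^-5 N
4.531×10^-5 N × (1 mN / 0.001000 N) = 0.04531 mN

0.0453 mN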